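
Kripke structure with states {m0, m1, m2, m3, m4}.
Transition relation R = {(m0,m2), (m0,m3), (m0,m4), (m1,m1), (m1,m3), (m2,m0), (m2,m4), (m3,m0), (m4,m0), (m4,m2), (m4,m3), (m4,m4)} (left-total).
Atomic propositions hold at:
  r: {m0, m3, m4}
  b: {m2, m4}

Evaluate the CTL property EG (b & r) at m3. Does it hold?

No

Sat(b & r) = {m4}
EG (b & r): greatest fixpoint, start Z0 = {m4}, keep only states in Sat with some successor in Z. Already a fixed point.
Sat(EG (b & r)) = {m4}
m3 ∉ Sat(EG (b & r)) = {m4}, so the formula does not hold at m3.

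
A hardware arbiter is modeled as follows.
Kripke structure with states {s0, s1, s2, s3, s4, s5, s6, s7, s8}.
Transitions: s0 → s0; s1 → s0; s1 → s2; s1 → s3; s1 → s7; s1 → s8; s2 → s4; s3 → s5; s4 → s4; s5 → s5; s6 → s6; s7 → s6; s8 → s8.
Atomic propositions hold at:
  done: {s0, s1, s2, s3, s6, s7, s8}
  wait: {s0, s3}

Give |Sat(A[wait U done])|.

7

A[wait U done]: least fixpoint, start Z0 = Sat(done) = {s0, s1, s2, s3, s6, s7, s8}, add states in Sat(wait) with every successor in Z. Already a fixed point.
Sat(A[wait U done]) = {s0, s1, s2, s3, s6, s7, s8}
|Sat(A[wait U done])| = |{s0, s1, s2, s3, s6, s7, s8}| = 7.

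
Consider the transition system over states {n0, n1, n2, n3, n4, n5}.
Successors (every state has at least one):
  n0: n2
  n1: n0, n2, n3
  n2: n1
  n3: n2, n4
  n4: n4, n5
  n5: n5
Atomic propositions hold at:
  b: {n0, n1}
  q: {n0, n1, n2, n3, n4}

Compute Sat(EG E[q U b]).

E[q U b]: least fixpoint, start Z0 = Sat(b) = {n0, n1}, add states in Sat(q) with some successor in Z. Z1 = {n0, n1, n2}; Z2 = {n0, n1, n2, n3}; fixed.
Sat(E[q U b]) = {n0, n1, n2, n3}
EG E[q U b]: greatest fixpoint, start Z0 = {n0, n1, n2, n3}, keep only states in Sat with some successor in Z. Already a fixed point.
Sat(EG E[q U b]) = {n0, n1, n2, n3}

{n0, n1, n2, n3}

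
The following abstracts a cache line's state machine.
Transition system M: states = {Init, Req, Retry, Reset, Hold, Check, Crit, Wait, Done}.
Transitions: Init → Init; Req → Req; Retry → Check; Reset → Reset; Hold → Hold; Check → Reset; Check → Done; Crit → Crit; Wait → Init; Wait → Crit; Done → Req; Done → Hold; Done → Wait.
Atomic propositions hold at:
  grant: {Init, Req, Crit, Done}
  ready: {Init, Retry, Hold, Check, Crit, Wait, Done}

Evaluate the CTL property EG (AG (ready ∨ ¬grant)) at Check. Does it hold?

No

Sat(¬grant) = {Retry, Reset, Hold, Check, Wait}
Sat(ready ∨ ¬grant) = {Init, Retry, Reset, Hold, Check, Crit, Wait, Done}
AG (ready ∨ ¬grant): greatest fixpoint, start Z0 = {Init, Retry, Reset, Hold, Check, Crit, Wait, Done}, keep only states in Sat with every successor in Z. Z1 = {Init, Retry, Reset, Hold, Check, Crit, Wait}; Z2 = {Init, Retry, Reset, Hold, Crit, Wait}; Z3 = {Init, Reset, Hold, Crit, Wait}; fixed.
Sat(AG (ready ∨ ¬grant)) = {Init, Reset, Hold, Crit, Wait}
EG (AG (ready ∨ ¬grant)): greatest fixpoint, start Z0 = {Init, Reset, Hold, Crit, Wait}, keep only states in Sat with some successor in Z. Already a fixed point.
Sat(EG (AG (ready ∨ ¬grant))) = {Init, Reset, Hold, Crit, Wait}
Check ∉ Sat(EG (AG (ready ∨ ¬grant))) = {Init, Reset, Hold, Crit, Wait}, so the formula does not hold at Check.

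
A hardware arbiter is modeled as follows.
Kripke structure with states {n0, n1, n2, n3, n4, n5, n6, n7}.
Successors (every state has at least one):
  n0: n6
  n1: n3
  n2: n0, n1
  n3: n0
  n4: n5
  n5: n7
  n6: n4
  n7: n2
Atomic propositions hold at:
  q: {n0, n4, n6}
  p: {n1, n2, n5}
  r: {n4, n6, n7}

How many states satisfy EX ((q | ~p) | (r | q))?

Sat(~p) = {n0, n3, n4, n6, n7}
Sat(q | ~p) = {n0, n3, n4, n6, n7}
Sat(r | q) = {n0, n4, n6, n7}
Sat((q | ~p) | (r | q)) = {n0, n3, n4, n6, n7}
Sat(EX ((q | ~p) | (r | q))) = {s : some successor in {n0, n3, n4, n6, n7}} = {n0, n1, n2, n3, n5, n6}
|Sat(EX ((q | ~p) | (r | q)))| = |{n0, n1, n2, n3, n5, n6}| = 6.

6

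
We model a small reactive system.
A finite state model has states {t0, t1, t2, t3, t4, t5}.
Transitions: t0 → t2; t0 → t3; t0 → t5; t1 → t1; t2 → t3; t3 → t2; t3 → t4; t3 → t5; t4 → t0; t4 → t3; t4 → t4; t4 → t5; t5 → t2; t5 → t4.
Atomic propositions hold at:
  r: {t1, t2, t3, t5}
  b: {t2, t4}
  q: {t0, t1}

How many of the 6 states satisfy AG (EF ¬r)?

Sat(¬r) = {t0, t4}
EF ¬r: least fixpoint, start Z0 = {t0, t4}, add states with some successor in Z. Z1 = {t0, t3, t4, t5}; Z2 = {t0, t2, t3, t4, t5}; fixed.
Sat(EF ¬r) = {t0, t2, t3, t4, t5}
AG (EF ¬r): greatest fixpoint, start Z0 = {t0, t2, t3, t4, t5}, keep only states in Sat with every successor in Z. Already a fixed point.
Sat(AG (EF ¬r)) = {t0, t2, t3, t4, t5}
|Sat(AG (EF ¬r))| = |{t0, t2, t3, t4, t5}| = 5.

5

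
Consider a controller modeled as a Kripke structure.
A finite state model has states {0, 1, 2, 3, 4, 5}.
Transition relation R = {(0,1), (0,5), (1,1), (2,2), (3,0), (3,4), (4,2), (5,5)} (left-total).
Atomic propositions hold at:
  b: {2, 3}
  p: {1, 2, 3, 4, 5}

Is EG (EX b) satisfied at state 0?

No

Sat(EX b) = {s : some successor in {2, 3}} = {2, 4}
EG (EX b): greatest fixpoint, start Z0 = {2, 4}, keep only states in Sat with some successor in Z. Already a fixed point.
Sat(EG (EX b)) = {2, 4}
0 ∉ Sat(EG (EX b)) = {2, 4}, so the formula does not hold at 0.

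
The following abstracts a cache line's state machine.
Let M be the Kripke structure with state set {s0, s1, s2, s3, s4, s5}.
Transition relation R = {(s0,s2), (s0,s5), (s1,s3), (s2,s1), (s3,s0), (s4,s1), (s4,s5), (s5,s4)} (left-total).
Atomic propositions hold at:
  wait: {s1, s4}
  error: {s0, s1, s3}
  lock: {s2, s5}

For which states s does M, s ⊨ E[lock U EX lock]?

{s0, s4, s5}

Sat(EX lock) = {s : some successor in {s2, s5}} = {s0, s4}
E[lock U EX lock]: least fixpoint, start Z0 = Sat(EX lock) = {s0, s4}, add states in Sat(lock) with some successor in Z. Z1 = {s0, s4, s5}; fixed.
Sat(E[lock U EX lock]) = {s0, s4, s5}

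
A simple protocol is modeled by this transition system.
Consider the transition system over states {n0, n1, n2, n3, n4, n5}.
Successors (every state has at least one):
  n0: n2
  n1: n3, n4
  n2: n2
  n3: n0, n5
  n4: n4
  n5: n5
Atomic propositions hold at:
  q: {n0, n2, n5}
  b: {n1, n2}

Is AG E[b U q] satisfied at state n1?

E[b U q]: least fixpoint, start Z0 = Sat(q) = {n0, n2, n5}, add states in Sat(b) with some successor in Z. Already a fixed point.
Sat(E[b U q]) = {n0, n2, n5}
AG E[b U q]: greatest fixpoint, start Z0 = {n0, n2, n5}, keep only states in Sat with every successor in Z. Already a fixed point.
Sat(AG E[b U q]) = {n0, n2, n5}
n1 ∉ Sat(AG E[b U q]) = {n0, n2, n5}, so the formula does not hold at n1.

No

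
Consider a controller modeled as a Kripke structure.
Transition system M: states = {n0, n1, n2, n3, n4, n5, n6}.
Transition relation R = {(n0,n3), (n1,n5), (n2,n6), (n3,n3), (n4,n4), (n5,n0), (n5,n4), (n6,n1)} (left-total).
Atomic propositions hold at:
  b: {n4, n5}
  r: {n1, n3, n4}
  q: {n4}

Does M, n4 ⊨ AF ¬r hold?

Sat(¬r) = {n0, n2, n5, n6}
AF ¬r: least fixpoint, start Z0 = {n0, n2, n5, n6}, add states with every successor in Z. Z1 = {n0, n1, n2, n5, n6}; fixed.
Sat(AF ¬r) = {n0, n1, n2, n5, n6}
n4 ∉ Sat(AF ¬r) = {n0, n1, n2, n5, n6}, so the formula does not hold at n4.

No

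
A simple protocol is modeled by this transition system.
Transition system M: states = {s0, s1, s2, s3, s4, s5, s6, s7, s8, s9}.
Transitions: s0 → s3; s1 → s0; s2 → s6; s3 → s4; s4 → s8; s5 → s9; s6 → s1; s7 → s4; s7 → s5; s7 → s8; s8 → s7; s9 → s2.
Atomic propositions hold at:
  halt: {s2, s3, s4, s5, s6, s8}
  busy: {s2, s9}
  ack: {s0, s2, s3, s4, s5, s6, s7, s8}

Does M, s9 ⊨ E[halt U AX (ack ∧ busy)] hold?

Yes

Sat(ack ∧ busy) = {s2}
Sat(AX (ack ∧ busy)) = {s : every successor in {s2}} = {s9}
E[halt U AX (ack ∧ busy)]: least fixpoint, start Z0 = Sat(AX (ack ∧ busy)) = {s9}, add states in Sat(halt) with some successor in Z. Z1 = {s5, s9}; fixed.
Sat(E[halt U AX (ack ∧ busy)]) = {s5, s9}
s9 ∈ Sat(E[halt U AX (ack ∧ busy)]) = {s5, s9}, so the formula holds at s9.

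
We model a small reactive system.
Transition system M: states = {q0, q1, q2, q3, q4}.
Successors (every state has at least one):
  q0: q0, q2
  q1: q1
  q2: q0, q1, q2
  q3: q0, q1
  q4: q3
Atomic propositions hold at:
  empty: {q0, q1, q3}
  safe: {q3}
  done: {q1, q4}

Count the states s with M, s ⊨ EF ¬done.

Sat(¬done) = {q0, q2, q3}
EF ¬done: least fixpoint, start Z0 = {q0, q2, q3}, add states with some successor in Z. Z1 = {q0, q2, q3, q4}; fixed.
Sat(EF ¬done) = {q0, q2, q3, q4}
|Sat(EF ¬done)| = |{q0, q2, q3, q4}| = 4.

4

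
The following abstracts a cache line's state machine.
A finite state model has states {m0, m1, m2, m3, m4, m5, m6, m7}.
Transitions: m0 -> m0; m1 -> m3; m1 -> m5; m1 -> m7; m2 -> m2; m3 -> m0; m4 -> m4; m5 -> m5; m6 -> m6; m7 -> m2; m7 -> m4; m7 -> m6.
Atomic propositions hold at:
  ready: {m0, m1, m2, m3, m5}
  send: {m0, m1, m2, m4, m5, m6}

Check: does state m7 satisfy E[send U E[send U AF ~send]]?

Yes

Sat(~send) = {m3, m7}
AF ~send: least fixpoint, start Z0 = {m3, m7}, add states with every successor in Z. Already a fixed point.
Sat(AF ~send) = {m3, m7}
E[send U AF ~send]: least fixpoint, start Z0 = Sat(AF ~send) = {m3, m7}, add states in Sat(send) with some successor in Z. Z1 = {m1, m3, m7}; fixed.
Sat(E[send U AF ~send]) = {m1, m3, m7}
E[send U E[send U AF ~send]]: least fixpoint, start Z0 = Sat(E[send U AF ~send]) = {m1, m3, m7}, add states in Sat(send) with some successor in Z. Already a fixed point.
Sat(E[send U E[send U AF ~send]]) = {m1, m3, m7}
m7 ∈ Sat(E[send U E[send U AF ~send]]) = {m1, m3, m7}, so the formula holds at m7.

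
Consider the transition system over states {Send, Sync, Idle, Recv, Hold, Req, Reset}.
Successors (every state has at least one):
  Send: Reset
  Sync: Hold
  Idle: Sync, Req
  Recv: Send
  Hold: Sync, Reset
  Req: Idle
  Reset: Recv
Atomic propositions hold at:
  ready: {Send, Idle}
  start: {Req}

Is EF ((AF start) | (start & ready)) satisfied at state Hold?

AF start: least fixpoint, start Z0 = {Req}, add states with every successor in Z. Already a fixed point.
Sat(AF start) = {Req}
Sat(start & ready) = ∅
Sat((AF start) | (start & ready)) = {Req}
EF ((AF start) | (start & ready)): least fixpoint, start Z0 = {Req}, add states with some successor in Z. Z1 = {Idle, Req}; fixed.
Sat(EF ((AF start) | (start & ready))) = {Idle, Req}
Hold ∉ Sat(EF ((AF start) | (start & ready))) = {Idle, Req}, so the formula does not hold at Hold.

No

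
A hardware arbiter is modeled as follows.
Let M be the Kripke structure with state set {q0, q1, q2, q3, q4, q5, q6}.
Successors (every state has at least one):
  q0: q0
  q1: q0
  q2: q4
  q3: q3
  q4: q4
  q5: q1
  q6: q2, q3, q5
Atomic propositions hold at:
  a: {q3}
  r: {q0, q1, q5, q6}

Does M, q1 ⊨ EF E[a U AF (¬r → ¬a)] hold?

Sat(¬r) = {q2, q3, q4}
Sat(¬a) = {q0, q1, q2, q4, q5, q6}
Sat(¬r → ¬a) = {q0, q1, q2, q4, q5, q6}
AF (¬r → ¬a): least fixpoint, start Z0 = {q0, q1, q2, q4, q5, q6}, add states with every successor in Z. Already a fixed point.
Sat(AF (¬r → ¬a)) = {q0, q1, q2, q4, q5, q6}
E[a U AF (¬r → ¬a)]: least fixpoint, start Z0 = Sat(AF (¬r → ¬a)) = {q0, q1, q2, q4, q5, q6}, add states in Sat(a) with some successor in Z. Already a fixed point.
Sat(E[a U AF (¬r → ¬a)]) = {q0, q1, q2, q4, q5, q6}
EF E[a U AF (¬r → ¬a)]: least fixpoint, start Z0 = {q0, q1, q2, q4, q5, q6}, add states with some successor in Z. Already a fixed point.
Sat(EF E[a U AF (¬r → ¬a)]) = {q0, q1, q2, q4, q5, q6}
q1 ∈ Sat(EF E[a U AF (¬r → ¬a)]) = {q0, q1, q2, q4, q5, q6}, so the formula holds at q1.

Yes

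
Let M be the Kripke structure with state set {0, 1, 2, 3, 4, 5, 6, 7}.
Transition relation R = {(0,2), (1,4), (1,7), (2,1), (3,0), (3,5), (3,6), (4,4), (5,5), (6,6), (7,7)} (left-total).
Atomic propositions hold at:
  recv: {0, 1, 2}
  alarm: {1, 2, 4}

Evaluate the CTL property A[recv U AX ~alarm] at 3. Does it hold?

Sat(~alarm) = {0, 3, 5, 6, 7}
Sat(AX ~alarm) = {s : every successor in {0, 3, 5, 6, 7}} = {3, 5, 6, 7}
A[recv U AX ~alarm]: least fixpoint, start Z0 = Sat(AX ~alarm) = {3, 5, 6, 7}, add states in Sat(recv) with every successor in Z. Already a fixed point.
Sat(A[recv U AX ~alarm]) = {3, 5, 6, 7}
3 ∈ Sat(A[recv U AX ~alarm]) = {3, 5, 6, 7}, so the formula holds at 3.

Yes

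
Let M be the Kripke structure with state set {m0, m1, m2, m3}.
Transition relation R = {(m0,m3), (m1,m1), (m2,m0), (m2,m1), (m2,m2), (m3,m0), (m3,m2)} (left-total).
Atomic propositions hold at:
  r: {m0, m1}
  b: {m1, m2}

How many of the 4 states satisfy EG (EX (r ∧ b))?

Sat(r ∧ b) = {m1}
Sat(EX (r ∧ b)) = {s : some successor in {m1}} = {m1, m2}
EG (EX (r ∧ b)): greatest fixpoint, start Z0 = {m1, m2}, keep only states in Sat with some successor in Z. Already a fixed point.
Sat(EG (EX (r ∧ b))) = {m1, m2}
|Sat(EG (EX (r ∧ b)))| = |{m1, m2}| = 2.

2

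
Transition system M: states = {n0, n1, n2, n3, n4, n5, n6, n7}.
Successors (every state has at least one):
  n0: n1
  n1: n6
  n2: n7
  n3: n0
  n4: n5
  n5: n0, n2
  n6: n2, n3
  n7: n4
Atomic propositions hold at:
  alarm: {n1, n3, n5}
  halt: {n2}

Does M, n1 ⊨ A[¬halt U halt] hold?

Sat(¬halt) = {n0, n1, n3, n4, n5, n6, n7}
A[¬halt U halt]: least fixpoint, start Z0 = Sat(halt) = {n2}, add states in Sat(¬halt) with every successor in Z. Already a fixed point.
Sat(A[¬halt U halt]) = {n2}
n1 ∉ Sat(A[¬halt U halt]) = {n2}, so the formula does not hold at n1.

No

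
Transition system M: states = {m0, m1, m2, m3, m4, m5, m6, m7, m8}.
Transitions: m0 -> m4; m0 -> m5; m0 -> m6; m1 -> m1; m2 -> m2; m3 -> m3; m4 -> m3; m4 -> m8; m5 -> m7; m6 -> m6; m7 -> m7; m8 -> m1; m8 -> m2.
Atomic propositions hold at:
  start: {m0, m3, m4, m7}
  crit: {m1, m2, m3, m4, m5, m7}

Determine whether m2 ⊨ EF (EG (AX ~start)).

Yes

Sat(~start) = {m1, m2, m5, m6, m8}
Sat(AX ~start) = {s : every successor in {m1, m2, m5, m6, m8}} = {m1, m2, m6, m8}
EG (AX ~start): greatest fixpoint, start Z0 = {m1, m2, m6, m8}, keep only states in Sat with some successor in Z. Already a fixed point.
Sat(EG (AX ~start)) = {m1, m2, m6, m8}
EF (EG (AX ~start)): least fixpoint, start Z0 = {m1, m2, m6, m8}, add states with some successor in Z. Z1 = {m0, m1, m2, m4, m6, m8}; fixed.
Sat(EF (EG (AX ~start))) = {m0, m1, m2, m4, m6, m8}
m2 ∈ Sat(EF (EG (AX ~start))) = {m0, m1, m2, m4, m6, m8}, so the formula holds at m2.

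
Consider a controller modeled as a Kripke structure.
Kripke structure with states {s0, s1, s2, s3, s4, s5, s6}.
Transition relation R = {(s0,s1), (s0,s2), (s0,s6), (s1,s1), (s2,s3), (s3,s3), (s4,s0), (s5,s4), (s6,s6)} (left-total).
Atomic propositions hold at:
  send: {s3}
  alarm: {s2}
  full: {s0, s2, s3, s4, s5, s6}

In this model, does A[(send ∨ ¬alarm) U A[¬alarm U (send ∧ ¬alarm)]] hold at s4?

Sat(¬alarm) = {s0, s1, s3, s4, s5, s6}
Sat(send ∨ ¬alarm) = {s0, s1, s3, s4, s5, s6}
Sat(send ∧ ¬alarm) = {s3}
A[¬alarm U (send ∧ ¬alarm)]: least fixpoint, start Z0 = Sat((send ∧ ¬alarm)) = {s3}, add states in Sat(¬alarm) with every successor in Z. Already a fixed point.
Sat(A[¬alarm U (send ∧ ¬alarm)]) = {s3}
A[(send ∨ ¬alarm) U A[¬alarm U (send ∧ ¬alarm)]]: least fixpoint, start Z0 = Sat(A[¬alarm U (send ∧ ¬alarm)]) = {s3}, add states in Sat(send ∨ ¬alarm) with every successor in Z. Already a fixed point.
Sat(A[(send ∨ ¬alarm) U A[¬alarm U (send ∧ ¬alarm)]]) = {s3}
s4 ∉ Sat(A[(send ∨ ¬alarm) U A[¬alarm U (send ∧ ¬alarm)]]) = {s3}, so the formula does not hold at s4.

No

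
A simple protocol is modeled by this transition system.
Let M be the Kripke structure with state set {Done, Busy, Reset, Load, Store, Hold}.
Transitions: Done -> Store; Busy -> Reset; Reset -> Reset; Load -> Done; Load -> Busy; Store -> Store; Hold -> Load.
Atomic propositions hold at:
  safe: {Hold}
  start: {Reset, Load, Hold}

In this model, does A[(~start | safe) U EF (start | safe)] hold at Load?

Yes

Sat(~start) = {Done, Busy, Store}
Sat(~start | safe) = {Done, Busy, Store, Hold}
Sat(start | safe) = {Reset, Load, Hold}
EF (start | safe): least fixpoint, start Z0 = {Reset, Load, Hold}, add states with some successor in Z. Z1 = {Busy, Reset, Load, Hold}; fixed.
Sat(EF (start | safe)) = {Busy, Reset, Load, Hold}
A[(~start | safe) U EF (start | safe)]: least fixpoint, start Z0 = Sat(EF (start | safe)) = {Busy, Reset, Load, Hold}, add states in Sat(~start | safe) with every successor in Z. Already a fixed point.
Sat(A[(~start | safe) U EF (start | safe)]) = {Busy, Reset, Load, Hold}
Load ∈ Sat(A[(~start | safe) U EF (start | safe)]) = {Busy, Reset, Load, Hold}, so the formula holds at Load.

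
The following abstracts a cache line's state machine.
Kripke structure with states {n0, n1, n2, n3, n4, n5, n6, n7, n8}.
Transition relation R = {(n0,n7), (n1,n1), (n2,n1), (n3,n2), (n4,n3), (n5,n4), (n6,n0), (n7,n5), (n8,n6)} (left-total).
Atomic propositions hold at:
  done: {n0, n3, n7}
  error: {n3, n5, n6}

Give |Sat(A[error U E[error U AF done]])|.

7

AF done: least fixpoint, start Z0 = {n0, n3, n7}, add states with every successor in Z. Z1 = {n0, n3, n4, n6, n7}; Z2 = {n0, n3, n4, n5, n6, n7, n8}; fixed.
Sat(AF done) = {n0, n3, n4, n5, n6, n7, n8}
E[error U AF done]: least fixpoint, start Z0 = Sat(AF done) = {n0, n3, n4, n5, n6, n7, n8}, add states in Sat(error) with some successor in Z. Already a fixed point.
Sat(E[error U AF done]) = {n0, n3, n4, n5, n6, n7, n8}
A[error U E[error U AF done]]: least fixpoint, start Z0 = Sat(E[error U AF done]) = {n0, n3, n4, n5, n6, n7, n8}, add states in Sat(error) with every successor in Z. Already a fixed point.
Sat(A[error U E[error U AF done]]) = {n0, n3, n4, n5, n6, n7, n8}
|Sat(A[error U E[error U AF done]])| = |{n0, n3, n4, n5, n6, n7, n8}| = 7.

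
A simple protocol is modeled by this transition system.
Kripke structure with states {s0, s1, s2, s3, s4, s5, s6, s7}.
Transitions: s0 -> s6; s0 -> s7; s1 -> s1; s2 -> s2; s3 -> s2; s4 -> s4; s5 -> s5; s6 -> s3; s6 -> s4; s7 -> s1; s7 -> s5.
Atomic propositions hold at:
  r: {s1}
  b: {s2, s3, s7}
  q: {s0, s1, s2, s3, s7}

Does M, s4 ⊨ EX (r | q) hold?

Sat(r | q) = {s0, s1, s2, s3, s7}
Sat(EX (r | q)) = {s : some successor in {s0, s1, s2, s3, s7}} = {s0, s1, s2, s3, s6, s7}
s4 ∉ Sat(EX (r | q)) = {s0, s1, s2, s3, s6, s7}, so the formula does not hold at s4.

No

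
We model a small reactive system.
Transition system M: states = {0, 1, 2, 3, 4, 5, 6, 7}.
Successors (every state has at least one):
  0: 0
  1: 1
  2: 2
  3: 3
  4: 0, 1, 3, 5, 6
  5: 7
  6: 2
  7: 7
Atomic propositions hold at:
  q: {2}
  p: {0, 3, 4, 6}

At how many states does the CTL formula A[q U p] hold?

A[q U p]: least fixpoint, start Z0 = Sat(p) = {0, 3, 4, 6}, add states in Sat(q) with every successor in Z. Already a fixed point.
Sat(A[q U p]) = {0, 3, 4, 6}
|Sat(A[q U p])| = |{0, 3, 4, 6}| = 4.

4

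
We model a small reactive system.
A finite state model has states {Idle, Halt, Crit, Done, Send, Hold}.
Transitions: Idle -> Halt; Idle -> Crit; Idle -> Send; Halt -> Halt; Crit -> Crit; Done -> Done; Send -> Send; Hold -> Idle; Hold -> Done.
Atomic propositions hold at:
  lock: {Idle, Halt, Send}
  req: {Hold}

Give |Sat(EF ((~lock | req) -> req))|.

4

Sat(~lock) = {Crit, Done, Hold}
Sat(~lock | req) = {Crit, Done, Hold}
Sat((~lock | req) -> req) = {Idle, Halt, Send, Hold}
EF ((~lock | req) -> req): least fixpoint, start Z0 = {Idle, Halt, Send, Hold}, add states with some successor in Z. Already a fixed point.
Sat(EF ((~lock | req) -> req)) = {Idle, Halt, Send, Hold}
|Sat(EF ((~lock | req) -> req))| = |{Idle, Halt, Send, Hold}| = 4.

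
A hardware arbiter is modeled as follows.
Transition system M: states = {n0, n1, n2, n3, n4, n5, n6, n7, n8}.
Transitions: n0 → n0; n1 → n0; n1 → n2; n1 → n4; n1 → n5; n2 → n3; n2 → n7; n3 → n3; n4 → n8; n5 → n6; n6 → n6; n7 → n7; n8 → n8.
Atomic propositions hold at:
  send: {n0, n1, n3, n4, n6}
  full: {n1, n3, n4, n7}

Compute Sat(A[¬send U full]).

{n1, n2, n3, n4, n7}

Sat(¬send) = {n2, n5, n7, n8}
A[¬send U full]: least fixpoint, start Z0 = Sat(full) = {n1, n3, n4, n7}, add states in Sat(¬send) with every successor in Z. Z1 = {n1, n2, n3, n4, n7}; fixed.
Sat(A[¬send U full]) = {n1, n2, n3, n4, n7}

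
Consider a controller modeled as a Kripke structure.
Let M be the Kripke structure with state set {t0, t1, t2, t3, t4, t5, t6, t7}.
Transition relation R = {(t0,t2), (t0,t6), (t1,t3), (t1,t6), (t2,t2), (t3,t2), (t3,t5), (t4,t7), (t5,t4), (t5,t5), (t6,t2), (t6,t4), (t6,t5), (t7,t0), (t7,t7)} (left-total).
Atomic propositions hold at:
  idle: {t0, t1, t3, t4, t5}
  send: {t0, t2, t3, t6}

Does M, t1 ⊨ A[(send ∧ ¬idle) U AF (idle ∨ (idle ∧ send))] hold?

Sat(¬idle) = {t2, t6, t7}
Sat(send ∧ ¬idle) = {t2, t6}
Sat(idle ∧ send) = {t0, t3}
Sat(idle ∨ (idle ∧ send)) = {t0, t1, t3, t4, t5}
AF (idle ∨ (idle ∧ send)): least fixpoint, start Z0 = {t0, t1, t3, t4, t5}, add states with every successor in Z. Already a fixed point.
Sat(AF (idle ∨ (idle ∧ send))) = {t0, t1, t3, t4, t5}
A[(send ∧ ¬idle) U AF (idle ∨ (idle ∧ send))]: least fixpoint, start Z0 = Sat(AF (idle ∨ (idle ∧ send))) = {t0, t1, t3, t4, t5}, add states in Sat(send ∧ ¬idle) with every successor in Z. Already a fixed point.
Sat(A[(send ∧ ¬idle) U AF (idle ∨ (idle ∧ send))]) = {t0, t1, t3, t4, t5}
t1 ∈ Sat(A[(send ∧ ¬idle) U AF (idle ∨ (idle ∧ send))]) = {t0, t1, t3, t4, t5}, so the formula holds at t1.

Yes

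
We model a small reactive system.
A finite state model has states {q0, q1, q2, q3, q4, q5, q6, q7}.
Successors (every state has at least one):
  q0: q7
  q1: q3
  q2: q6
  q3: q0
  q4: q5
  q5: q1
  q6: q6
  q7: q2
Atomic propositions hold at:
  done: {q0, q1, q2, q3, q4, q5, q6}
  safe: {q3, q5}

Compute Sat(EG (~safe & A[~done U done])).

Sat(~safe) = {q0, q1, q2, q4, q6, q7}
Sat(~done) = {q7}
A[~done U done]: least fixpoint, start Z0 = Sat(done) = {q0, q1, q2, q3, q4, q5, q6}, add states in Sat(~done) with every successor in Z. Z1 = {q0, q1, q2, q3, q4, q5, q6, q7}; fixed.
Sat(A[~done U done]) = {q0, q1, q2, q3, q4, q5, q6, q7}
Sat(~safe & A[~done U done]) = {q0, q1, q2, q4, q6, q7}
EG (~safe & A[~done U done]): greatest fixpoint, start Z0 = {q0, q1, q2, q4, q6, q7}, keep only states in Sat with some successor in Z. Z1 = {q0, q2, q6, q7}; fixed.
Sat(EG (~safe & A[~done U done])) = {q0, q2, q6, q7}

{q0, q2, q6, q7}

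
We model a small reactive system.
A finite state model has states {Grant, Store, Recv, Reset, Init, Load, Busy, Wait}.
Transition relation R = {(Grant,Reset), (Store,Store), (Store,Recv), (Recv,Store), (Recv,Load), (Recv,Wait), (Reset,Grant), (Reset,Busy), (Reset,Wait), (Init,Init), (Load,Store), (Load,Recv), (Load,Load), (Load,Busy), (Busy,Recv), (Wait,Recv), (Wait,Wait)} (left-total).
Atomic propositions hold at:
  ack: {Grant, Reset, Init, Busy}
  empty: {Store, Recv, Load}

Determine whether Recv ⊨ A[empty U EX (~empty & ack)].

No

Sat(~empty) = {Grant, Reset, Init, Busy, Wait}
Sat(~empty & ack) = {Grant, Reset, Init, Busy}
Sat(EX (~empty & ack)) = {s : some successor in {Grant, Reset, Init, Busy}} = {Grant, Reset, Init, Load}
A[empty U EX (~empty & ack)]: least fixpoint, start Z0 = Sat(EX (~empty & ack)) = {Grant, Reset, Init, Load}, add states in Sat(empty) with every successor in Z. Already a fixed point.
Sat(A[empty U EX (~empty & ack)]) = {Grant, Reset, Init, Load}
Recv ∉ Sat(A[empty U EX (~empty & ack)]) = {Grant, Reset, Init, Load}, so the formula does not hold at Recv.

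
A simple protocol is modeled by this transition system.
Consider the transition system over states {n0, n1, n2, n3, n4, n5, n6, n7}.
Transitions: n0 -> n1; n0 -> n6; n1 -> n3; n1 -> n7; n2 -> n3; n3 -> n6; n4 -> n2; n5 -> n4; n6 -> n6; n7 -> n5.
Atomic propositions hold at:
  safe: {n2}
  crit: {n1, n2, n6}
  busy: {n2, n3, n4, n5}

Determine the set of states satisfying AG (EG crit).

{n6}

EG crit: greatest fixpoint, start Z0 = {n1, n2, n6}, keep only states in Sat with some successor in Z. Z1 = {n6}; fixed.
Sat(EG crit) = {n6}
AG (EG crit): greatest fixpoint, start Z0 = {n6}, keep only states in Sat with every successor in Z. Already a fixed point.
Sat(AG (EG crit)) = {n6}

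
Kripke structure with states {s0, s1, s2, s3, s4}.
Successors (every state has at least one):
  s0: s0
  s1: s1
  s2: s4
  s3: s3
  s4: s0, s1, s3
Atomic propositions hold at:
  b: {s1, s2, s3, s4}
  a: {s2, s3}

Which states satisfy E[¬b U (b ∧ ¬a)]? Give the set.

Sat(¬b) = {s0}
Sat(¬a) = {s0, s1, s4}
Sat(b ∧ ¬a) = {s1, s4}
E[¬b U (b ∧ ¬a)]: least fixpoint, start Z0 = Sat((b ∧ ¬a)) = {s1, s4}, add states in Sat(¬b) with some successor in Z. Already a fixed point.
Sat(E[¬b U (b ∧ ¬a)]) = {s1, s4}

{s1, s4}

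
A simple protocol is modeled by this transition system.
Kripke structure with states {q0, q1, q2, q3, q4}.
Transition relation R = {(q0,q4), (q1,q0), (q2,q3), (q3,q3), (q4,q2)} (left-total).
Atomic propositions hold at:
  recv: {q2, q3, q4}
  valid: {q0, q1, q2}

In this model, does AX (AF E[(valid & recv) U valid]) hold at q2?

No

Sat(valid & recv) = {q2}
E[(valid & recv) U valid]: least fixpoint, start Z0 = Sat(valid) = {q0, q1, q2}, add states in Sat(valid & recv) with some successor in Z. Already a fixed point.
Sat(E[(valid & recv) U valid]) = {q0, q1, q2}
AF E[(valid & recv) U valid]: least fixpoint, start Z0 = {q0, q1, q2}, add states with every successor in Z. Z1 = {q0, q1, q2, q4}; fixed.
Sat(AF E[(valid & recv) U valid]) = {q0, q1, q2, q4}
Sat(AX (AF E[(valid & recv) U valid])) = {s : every successor in {q0, q1, q2, q4}} = {q0, q1, q4}
q2 ∉ Sat(AX (AF E[(valid & recv) U valid])) = {q0, q1, q4}, so the formula does not hold at q2.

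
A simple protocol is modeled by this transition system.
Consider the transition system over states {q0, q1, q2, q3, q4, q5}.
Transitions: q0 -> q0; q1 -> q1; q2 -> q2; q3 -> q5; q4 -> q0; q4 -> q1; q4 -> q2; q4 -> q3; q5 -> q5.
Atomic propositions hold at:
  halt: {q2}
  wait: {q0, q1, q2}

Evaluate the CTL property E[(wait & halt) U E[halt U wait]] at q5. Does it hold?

Sat(wait & halt) = {q2}
E[halt U wait]: least fixpoint, start Z0 = Sat(wait) = {q0, q1, q2}, add states in Sat(halt) with some successor in Z. Already a fixed point.
Sat(E[halt U wait]) = {q0, q1, q2}
E[(wait & halt) U E[halt U wait]]: least fixpoint, start Z0 = Sat(E[halt U wait]) = {q0, q1, q2}, add states in Sat(wait & halt) with some successor in Z. Already a fixed point.
Sat(E[(wait & halt) U E[halt U wait]]) = {q0, q1, q2}
q5 ∉ Sat(E[(wait & halt) U E[halt U wait]]) = {q0, q1, q2}, so the formula does not hold at q5.

No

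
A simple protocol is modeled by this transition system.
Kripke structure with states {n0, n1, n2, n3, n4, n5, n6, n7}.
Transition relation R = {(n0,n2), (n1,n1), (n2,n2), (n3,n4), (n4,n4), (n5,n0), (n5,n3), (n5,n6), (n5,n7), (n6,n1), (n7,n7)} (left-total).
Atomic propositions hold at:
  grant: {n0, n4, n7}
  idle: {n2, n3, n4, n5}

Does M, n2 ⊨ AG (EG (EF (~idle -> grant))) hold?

Sat(~idle) = {n0, n1, n6, n7}
Sat(~idle -> grant) = {n0, n2, n3, n4, n5, n7}
EF (~idle -> grant): least fixpoint, start Z0 = {n0, n2, n3, n4, n5, n7}, add states with some successor in Z. Already a fixed point.
Sat(EF (~idle -> grant)) = {n0, n2, n3, n4, n5, n7}
EG (EF (~idle -> grant)): greatest fixpoint, start Z0 = {n0, n2, n3, n4, n5, n7}, keep only states in Sat with some successor in Z. Already a fixed point.
Sat(EG (EF (~idle -> grant))) = {n0, n2, n3, n4, n5, n7}
AG (EG (EF (~idle -> grant))): greatest fixpoint, start Z0 = {n0, n2, n3, n4, n5, n7}, keep only states in Sat with every successor in Z. Z1 = {n0, n2, n3, n4, n7}; fixed.
Sat(AG (EG (EF (~idle -> grant)))) = {n0, n2, n3, n4, n7}
n2 ∈ Sat(AG (EG (EF (~idle -> grant)))) = {n0, n2, n3, n4, n7}, so the formula holds at n2.

Yes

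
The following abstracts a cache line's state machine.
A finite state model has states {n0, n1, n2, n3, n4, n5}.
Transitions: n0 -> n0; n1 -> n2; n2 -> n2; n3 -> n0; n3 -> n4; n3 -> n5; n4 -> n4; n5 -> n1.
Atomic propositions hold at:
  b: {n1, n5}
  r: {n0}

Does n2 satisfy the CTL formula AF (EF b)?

No

EF b: least fixpoint, start Z0 = {n1, n5}, add states with some successor in Z. Z1 = {n1, n3, n5}; fixed.
Sat(EF b) = {n1, n3, n5}
AF (EF b): least fixpoint, start Z0 = {n1, n3, n5}, add states with every successor in Z. Already a fixed point.
Sat(AF (EF b)) = {n1, n3, n5}
n2 ∉ Sat(AF (EF b)) = {n1, n3, n5}, so the formula does not hold at n2.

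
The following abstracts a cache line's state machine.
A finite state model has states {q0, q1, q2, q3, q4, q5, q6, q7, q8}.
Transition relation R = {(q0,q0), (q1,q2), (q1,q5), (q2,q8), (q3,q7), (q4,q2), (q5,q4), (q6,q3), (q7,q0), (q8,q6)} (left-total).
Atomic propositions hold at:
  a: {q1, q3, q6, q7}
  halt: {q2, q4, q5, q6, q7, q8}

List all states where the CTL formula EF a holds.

{q1, q2, q3, q4, q5, q6, q7, q8}

EF a: least fixpoint, start Z0 = {q1, q3, q6, q7}, add states with some successor in Z. Z1 = {q1, q3, q6, q7, q8}; Z2 = {q1, q2, q3, q6, q7, q8}; Z3 = {q1, q2, q3, q4, q6, q7, q8}; Z4 = {q1, q2, q3, q4, q5, q6, q7, q8}; fixed.
Sat(EF a) = {q1, q2, q3, q4, q5, q6, q7, q8}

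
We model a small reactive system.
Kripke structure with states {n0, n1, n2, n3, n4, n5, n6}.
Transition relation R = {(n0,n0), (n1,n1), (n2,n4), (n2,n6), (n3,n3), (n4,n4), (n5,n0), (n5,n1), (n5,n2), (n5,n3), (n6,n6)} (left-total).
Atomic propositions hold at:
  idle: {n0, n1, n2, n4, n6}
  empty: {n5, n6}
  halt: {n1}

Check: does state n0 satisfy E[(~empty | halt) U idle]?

Sat(~empty) = {n0, n1, n2, n3, n4}
Sat(~empty | halt) = {n0, n1, n2, n3, n4}
E[(~empty | halt) U idle]: least fixpoint, start Z0 = Sat(idle) = {n0, n1, n2, n4, n6}, add states in Sat(~empty | halt) with some successor in Z. Already a fixed point.
Sat(E[(~empty | halt) U idle]) = {n0, n1, n2, n4, n6}
n0 ∈ Sat(E[(~empty | halt) U idle]) = {n0, n1, n2, n4, n6}, so the formula holds at n0.

Yes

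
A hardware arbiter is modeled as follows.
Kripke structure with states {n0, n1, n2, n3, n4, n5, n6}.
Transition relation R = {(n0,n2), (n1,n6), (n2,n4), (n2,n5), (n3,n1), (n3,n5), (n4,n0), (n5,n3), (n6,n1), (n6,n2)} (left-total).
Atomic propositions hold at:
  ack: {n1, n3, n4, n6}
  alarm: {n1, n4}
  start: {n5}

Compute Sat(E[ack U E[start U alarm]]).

{n1, n3, n4, n6}

E[start U alarm]: least fixpoint, start Z0 = Sat(alarm) = {n1, n4}, add states in Sat(start) with some successor in Z. Already a fixed point.
Sat(E[start U alarm]) = {n1, n4}
E[ack U E[start U alarm]]: least fixpoint, start Z0 = Sat(E[start U alarm]) = {n1, n4}, add states in Sat(ack) with some successor in Z. Z1 = {n1, n3, n4, n6}; fixed.
Sat(E[ack U E[start U alarm]]) = {n1, n3, n4, n6}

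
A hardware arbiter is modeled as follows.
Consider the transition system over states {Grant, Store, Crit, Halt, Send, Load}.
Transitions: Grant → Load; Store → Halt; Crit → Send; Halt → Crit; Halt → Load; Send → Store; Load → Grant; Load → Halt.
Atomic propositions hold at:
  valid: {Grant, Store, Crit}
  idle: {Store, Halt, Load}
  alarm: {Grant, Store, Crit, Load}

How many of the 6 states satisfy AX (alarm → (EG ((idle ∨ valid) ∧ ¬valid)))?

Sat(idle ∨ valid) = {Grant, Store, Crit, Halt, Load}
Sat(¬valid) = {Halt, Send, Load}
Sat((idle ∨ valid) ∧ ¬valid) = {Halt, Load}
EG ((idle ∨ valid) ∧ ¬valid): greatest fixpoint, start Z0 = {Halt, Load}, keep only states in Sat with some successor in Z. Already a fixed point.
Sat(EG ((idle ∨ valid) ∧ ¬valid)) = {Halt, Load}
Sat(alarm → (EG ((idle ∨ valid) ∧ ¬valid))) = {Halt, Send, Load}
Sat(AX (alarm → (EG ((idle ∨ valid) ∧ ¬valid)))) = {s : every successor in {Halt, Send, Load}} = {Grant, Store, Crit}
|Sat(AX (alarm → (EG ((idle ∨ valid) ∧ ¬valid))))| = |{Grant, Store, Crit}| = 3.

3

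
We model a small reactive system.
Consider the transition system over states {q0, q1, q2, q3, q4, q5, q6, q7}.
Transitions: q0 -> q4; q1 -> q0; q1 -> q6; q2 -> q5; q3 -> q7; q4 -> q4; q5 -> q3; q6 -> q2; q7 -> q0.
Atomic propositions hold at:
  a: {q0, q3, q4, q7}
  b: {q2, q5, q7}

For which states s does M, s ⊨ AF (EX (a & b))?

{q2, q3, q5, q6}

Sat(a & b) = {q7}
Sat(EX (a & b)) = {s : some successor in {q7}} = {q3}
AF (EX (a & b)): least fixpoint, start Z0 = {q3}, add states with every successor in Z. Z1 = {q3, q5}; Z2 = {q2, q3, q5}; Z3 = {q2, q3, q5, q6}; fixed.
Sat(AF (EX (a & b))) = {q2, q3, q5, q6}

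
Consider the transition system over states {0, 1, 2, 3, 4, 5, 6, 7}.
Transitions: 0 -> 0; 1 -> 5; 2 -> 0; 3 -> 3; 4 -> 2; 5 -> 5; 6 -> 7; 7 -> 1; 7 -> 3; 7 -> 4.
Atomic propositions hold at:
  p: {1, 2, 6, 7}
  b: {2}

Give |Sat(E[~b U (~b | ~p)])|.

7

Sat(~b) = {0, 1, 3, 4, 5, 6, 7}
Sat(~p) = {0, 3, 4, 5}
Sat(~b | ~p) = {0, 1, 3, 4, 5, 6, 7}
E[~b U (~b | ~p)]: least fixpoint, start Z0 = Sat((~b | ~p)) = {0, 1, 3, 4, 5, 6, 7}, add states in Sat(~b) with some successor in Z. Already a fixed point.
Sat(E[~b U (~b | ~p)]) = {0, 1, 3, 4, 5, 6, 7}
|Sat(E[~b U (~b | ~p)])| = |{0, 1, 3, 4, 5, 6, 7}| = 7.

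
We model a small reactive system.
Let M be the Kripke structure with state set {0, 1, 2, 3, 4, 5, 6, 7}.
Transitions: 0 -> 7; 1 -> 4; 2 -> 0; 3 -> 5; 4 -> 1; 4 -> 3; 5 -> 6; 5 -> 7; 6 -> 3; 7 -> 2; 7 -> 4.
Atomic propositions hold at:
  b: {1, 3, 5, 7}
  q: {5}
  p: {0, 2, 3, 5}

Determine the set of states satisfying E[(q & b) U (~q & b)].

Sat(q & b) = {5}
Sat(~q) = {0, 1, 2, 3, 4, 6, 7}
Sat(~q & b) = {1, 3, 7}
E[(q & b) U (~q & b)]: least fixpoint, start Z0 = Sat((~q & b)) = {1, 3, 7}, add states in Sat(q & b) with some successor in Z. Z1 = {1, 3, 5, 7}; fixed.
Sat(E[(q & b) U (~q & b)]) = {1, 3, 5, 7}

{1, 3, 5, 7}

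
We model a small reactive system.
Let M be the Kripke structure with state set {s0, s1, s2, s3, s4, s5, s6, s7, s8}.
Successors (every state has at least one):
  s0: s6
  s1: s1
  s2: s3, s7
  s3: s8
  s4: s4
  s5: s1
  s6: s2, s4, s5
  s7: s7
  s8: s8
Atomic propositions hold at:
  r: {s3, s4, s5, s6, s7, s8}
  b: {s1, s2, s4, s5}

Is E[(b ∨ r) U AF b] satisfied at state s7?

No

Sat(b ∨ r) = {s1, s2, s3, s4, s5, s6, s7, s8}
AF b: least fixpoint, start Z0 = {s1, s2, s4, s5}, add states with every successor in Z. Z1 = {s1, s2, s4, s5, s6}; Z2 = {s0, s1, s2, s4, s5, s6}; fixed.
Sat(AF b) = {s0, s1, s2, s4, s5, s6}
E[(b ∨ r) U AF b]: least fixpoint, start Z0 = Sat(AF b) = {s0, s1, s2, s4, s5, s6}, add states in Sat(b ∨ r) with some successor in Z. Already a fixed point.
Sat(E[(b ∨ r) U AF b]) = {s0, s1, s2, s4, s5, s6}
s7 ∉ Sat(E[(b ∨ r) U AF b]) = {s0, s1, s2, s4, s5, s6}, so the formula does not hold at s7.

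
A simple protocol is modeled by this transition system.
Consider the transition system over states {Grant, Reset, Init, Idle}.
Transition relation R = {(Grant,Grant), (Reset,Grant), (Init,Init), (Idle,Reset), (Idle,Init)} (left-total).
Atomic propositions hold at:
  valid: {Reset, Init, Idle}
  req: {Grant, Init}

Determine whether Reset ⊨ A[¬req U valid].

Sat(¬req) = {Reset, Idle}
A[¬req U valid]: least fixpoint, start Z0 = Sat(valid) = {Reset, Init, Idle}, add states in Sat(¬req) with every successor in Z. Already a fixed point.
Sat(A[¬req U valid]) = {Reset, Init, Idle}
Reset ∈ Sat(A[¬req U valid]) = {Reset, Init, Idle}, so the formula holds at Reset.

Yes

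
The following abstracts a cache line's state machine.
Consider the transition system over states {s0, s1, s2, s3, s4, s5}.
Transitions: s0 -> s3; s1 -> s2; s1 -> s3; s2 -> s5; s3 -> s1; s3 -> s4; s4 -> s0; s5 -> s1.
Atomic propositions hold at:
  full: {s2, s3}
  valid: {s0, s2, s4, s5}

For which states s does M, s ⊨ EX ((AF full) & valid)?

{s1, s2, s3, s4}

AF full: least fixpoint, start Z0 = {s2, s3}, add states with every successor in Z. Z1 = {s0, s1, s2, s3}; Z2 = {s0, s1, s2, s3, s4, s5}; fixed.
Sat(AF full) = {s0, s1, s2, s3, s4, s5}
Sat((AF full) & valid) = {s0, s2, s4, s5}
Sat(EX ((AF full) & valid)) = {s : some successor in {s0, s2, s4, s5}} = {s1, s2, s3, s4}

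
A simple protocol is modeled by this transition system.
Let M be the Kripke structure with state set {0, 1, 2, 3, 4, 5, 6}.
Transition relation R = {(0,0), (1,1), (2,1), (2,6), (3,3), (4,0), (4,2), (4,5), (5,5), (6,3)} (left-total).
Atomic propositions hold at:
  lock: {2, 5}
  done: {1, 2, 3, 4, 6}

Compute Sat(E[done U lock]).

E[done U lock]: least fixpoint, start Z0 = Sat(lock) = {2, 5}, add states in Sat(done) with some successor in Z. Z1 = {2, 4, 5}; fixed.
Sat(E[done U lock]) = {2, 4, 5}

{2, 4, 5}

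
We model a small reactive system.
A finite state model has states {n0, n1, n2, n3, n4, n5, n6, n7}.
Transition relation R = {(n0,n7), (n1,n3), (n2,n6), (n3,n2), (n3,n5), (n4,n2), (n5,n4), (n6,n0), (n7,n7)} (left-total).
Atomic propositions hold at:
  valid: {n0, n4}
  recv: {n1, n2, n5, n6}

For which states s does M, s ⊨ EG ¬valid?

Sat(¬valid) = {n1, n2, n3, n5, n6, n7}
EG ¬valid: greatest fixpoint, start Z0 = {n1, n2, n3, n5, n6, n7}, keep only states in Sat with some successor in Z. Z1 = {n1, n2, n3, n7}; Z2 = {n1, n3, n7}; Z3 = {n1, n7}; Z4 = {n7}; fixed.
Sat(EG ¬valid) = {n7}

{n7}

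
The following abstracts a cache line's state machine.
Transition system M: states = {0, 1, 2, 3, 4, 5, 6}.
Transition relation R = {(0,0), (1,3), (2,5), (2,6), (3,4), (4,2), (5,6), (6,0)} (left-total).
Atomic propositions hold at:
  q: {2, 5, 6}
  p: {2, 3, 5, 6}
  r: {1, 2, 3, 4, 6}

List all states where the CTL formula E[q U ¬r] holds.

{0, 2, 5, 6}

Sat(¬r) = {0, 5}
E[q U ¬r]: least fixpoint, start Z0 = Sat(¬r) = {0, 5}, add states in Sat(q) with some successor in Z. Z1 = {0, 2, 5, 6}; fixed.
Sat(E[q U ¬r]) = {0, 2, 5, 6}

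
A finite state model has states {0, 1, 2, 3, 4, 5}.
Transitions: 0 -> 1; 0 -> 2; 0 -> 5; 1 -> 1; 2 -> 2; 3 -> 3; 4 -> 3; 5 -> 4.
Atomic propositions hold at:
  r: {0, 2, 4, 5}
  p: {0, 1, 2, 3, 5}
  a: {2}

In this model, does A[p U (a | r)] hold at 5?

Sat(a | r) = {0, 2, 4, 5}
A[p U (a | r)]: least fixpoint, start Z0 = Sat((a | r)) = {0, 2, 4, 5}, add states in Sat(p) with every successor in Z. Already a fixed point.
Sat(A[p U (a | r)]) = {0, 2, 4, 5}
5 ∈ Sat(A[p U (a | r)]) = {0, 2, 4, 5}, so the formula holds at 5.

Yes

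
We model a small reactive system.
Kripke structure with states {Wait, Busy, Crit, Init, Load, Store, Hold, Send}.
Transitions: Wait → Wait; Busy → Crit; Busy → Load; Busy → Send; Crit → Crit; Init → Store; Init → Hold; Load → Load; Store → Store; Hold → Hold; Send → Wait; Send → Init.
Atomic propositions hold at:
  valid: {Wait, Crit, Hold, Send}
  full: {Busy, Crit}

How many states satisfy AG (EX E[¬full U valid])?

3

Sat(¬full) = {Wait, Init, Load, Store, Hold, Send}
E[¬full U valid]: least fixpoint, start Z0 = Sat(valid) = {Wait, Crit, Hold, Send}, add states in Sat(¬full) with some successor in Z. Z1 = {Wait, Crit, Init, Hold, Send}; fixed.
Sat(E[¬full U valid]) = {Wait, Crit, Init, Hold, Send}
Sat(EX E[¬full U valid]) = {s : some successor in {Wait, Crit, Init, Hold, Send}} = {Wait, Busy, Crit, Init, Hold, Send}
AG (EX E[¬full U valid]): greatest fixpoint, start Z0 = {Wait, Busy, Crit, Init, Hold, Send}, keep only states in Sat with every successor in Z. Z1 = {Wait, Crit, Hold, Send}; Z2 = {Wait, Crit, Hold}; fixed.
Sat(AG (EX E[¬full U valid])) = {Wait, Crit, Hold}
|Sat(AG (EX E[¬full U valid]))| = |{Wait, Crit, Hold}| = 3.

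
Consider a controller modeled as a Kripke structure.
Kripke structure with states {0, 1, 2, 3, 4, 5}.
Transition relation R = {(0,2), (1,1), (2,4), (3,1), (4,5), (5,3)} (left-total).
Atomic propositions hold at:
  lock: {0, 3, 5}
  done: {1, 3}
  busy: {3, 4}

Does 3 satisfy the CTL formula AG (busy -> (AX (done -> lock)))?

Sat(done -> lock) = {0, 2, 3, 4, 5}
Sat(AX (done -> lock)) = {s : every successor in {0, 2, 3, 4, 5}} = {0, 2, 4, 5}
Sat(busy -> (AX (done -> lock))) = {0, 1, 2, 4, 5}
AG (busy -> (AX (done -> lock))): greatest fixpoint, start Z0 = {0, 1, 2, 4, 5}, keep only states in Sat with every successor in Z. Z1 = {0, 1, 2, 4}; Z2 = {0, 1, 2}; Z3 = {0, 1}; Z4 = {1}; fixed.
Sat(AG (busy -> (AX (done -> lock)))) = {1}
3 ∉ Sat(AG (busy -> (AX (done -> lock)))) = {1}, so the formula does not hold at 3.

No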